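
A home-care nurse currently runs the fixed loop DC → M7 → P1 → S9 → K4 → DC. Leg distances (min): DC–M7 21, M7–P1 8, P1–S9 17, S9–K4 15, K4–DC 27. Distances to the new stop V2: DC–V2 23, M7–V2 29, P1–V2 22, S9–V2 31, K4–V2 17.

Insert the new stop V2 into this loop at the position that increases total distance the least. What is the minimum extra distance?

Insertion cost between consecutive stops i–j is d(i,V2) + d(V2,j) − d(i,j):
  between DC and M7: 23 + 29 − 21 = 31
  between M7 and P1: 29 + 22 − 8 = 43
  between P1 and S9: 22 + 31 − 17 = 36
  between S9 and K4: 31 + 17 − 15 = 33
  between K4 and DC: 17 + 23 − 27 = 13
Cheapest insertion is between K4 and DC, adding 13.
New total = 88 + 13 = 101.

Adding 13 min by placing V2 on the K4–DC leg.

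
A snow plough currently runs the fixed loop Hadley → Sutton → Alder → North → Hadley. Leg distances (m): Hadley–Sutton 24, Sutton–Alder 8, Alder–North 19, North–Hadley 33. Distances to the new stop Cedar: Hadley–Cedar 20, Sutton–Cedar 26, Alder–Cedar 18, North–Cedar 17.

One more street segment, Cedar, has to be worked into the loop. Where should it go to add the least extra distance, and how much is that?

Insertion cost between consecutive stops i–j is d(i,Cedar) + d(Cedar,j) − d(i,j):
  between Hadley and Sutton: 20 + 26 − 24 = 22
  between Sutton and Alder: 26 + 18 − 8 = 36
  between Alder and North: 18 + 17 − 19 = 16
  between North and Hadley: 17 + 20 − 33 = 4
Cheapest insertion is between North and Hadley, adding 4.
New total = 84 + 4 = 88.

Adding 4 m by placing Cedar on the North–Hadley leg.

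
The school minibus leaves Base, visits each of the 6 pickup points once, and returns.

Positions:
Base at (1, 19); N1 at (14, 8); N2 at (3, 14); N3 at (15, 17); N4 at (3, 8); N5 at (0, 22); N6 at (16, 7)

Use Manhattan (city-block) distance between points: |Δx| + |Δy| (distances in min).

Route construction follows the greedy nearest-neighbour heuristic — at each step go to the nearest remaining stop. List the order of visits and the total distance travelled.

Nearest-neighbour total = 62 min; route Base → N5 → N2 → N4 → N1 → N6 → N3 → Base.

At Base the remaining stops are N5 4, N2 7, N4 13, N3 16, N1 24, N6 27; go to N5.
At N5 the remaining stops are N2 11, N4 17, N3 20, N1 28, N6 31; go to N2.
At N2 the remaining stops are N4 6, N3 15, N1 17, N6 20; go to N4.
At N4 the remaining stops are N1 11, N6 14, N3 21; go to N1.
At N1 the remaining stops are N6 3, N3 10; go to N6.
At N6 the remaining stops are N3 11; go to N3.
Return N3→Base: 16.
Total = 4 + 11 + 6 + 11 + 3 + 11 + 16 = 62.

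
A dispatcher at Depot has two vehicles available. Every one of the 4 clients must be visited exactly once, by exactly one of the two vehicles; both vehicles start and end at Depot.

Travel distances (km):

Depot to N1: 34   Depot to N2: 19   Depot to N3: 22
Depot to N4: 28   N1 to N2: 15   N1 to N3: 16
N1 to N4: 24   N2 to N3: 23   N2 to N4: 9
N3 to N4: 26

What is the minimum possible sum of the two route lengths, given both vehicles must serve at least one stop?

There are 2^3 − 1 = 7 ways to divide the 4 stops into two non-empty groups. For each, the best each vehicle can do is its own shortest tour through its group:
  {N1} + {N2, N3, N4}: 68 + 76 = 144
  {N2} + {N1, N3, N4}: 38 + 90 = 128
  {N1, N2} + {N3, N4}: 68 + 76 = 144
  {N3} + {N1, N2, N4}: 44 + 86 = 130
  {N1, N3} + {N2, N4}: 72 + 56 = 128
  {N2, N3} + {N1, N4}: 64 + 86 = 150
  … (7 splits in total)
Best: vehicle 1 Depot → N2 → Depot = 38; vehicle 2 Depot → N3 → N1 → N4 → Depot = 90; combined 128.

128 km — the smallest possible combined total.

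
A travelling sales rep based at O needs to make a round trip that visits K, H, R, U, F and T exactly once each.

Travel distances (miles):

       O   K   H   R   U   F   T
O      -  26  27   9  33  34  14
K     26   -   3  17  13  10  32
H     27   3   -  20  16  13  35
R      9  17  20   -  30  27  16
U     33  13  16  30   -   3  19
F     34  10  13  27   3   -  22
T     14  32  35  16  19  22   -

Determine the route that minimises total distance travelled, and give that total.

O - K - H - R - U - F - T - O: 26+3+20+30+3+22+14 = 118
O - K - H - R - U - T - F - O: 26+3+20+30+19+22+34 = 154
O - K - H - R - F - U - T - O: 26+3+20+27+3+19+14 = 112
O - K - H - R - F - T - U - O: 26+3+20+27+22+19+33 = 150
O - K - H - R - T - U - F - O: 26+3+20+16+19+3+34 = 121
O - K - H - R - T - F - U - O: 26+3+20+16+22+3+33 = 123
O - K - H - U - R - F - T - O: 26+3+16+30+27+22+14 = 138
O - K - H - U - R - T - F - O: 26+3+16+30+16+22+34 = 147
… (352 more)
O - R - K - H - F - U - T - O: 9+17+3+13+3+19+14 = 78  ← best
The minimum is 78.
One optimal route: O → R → K → H → F → U → T → O (or its reverse).

Shortest round trip = 78 miles.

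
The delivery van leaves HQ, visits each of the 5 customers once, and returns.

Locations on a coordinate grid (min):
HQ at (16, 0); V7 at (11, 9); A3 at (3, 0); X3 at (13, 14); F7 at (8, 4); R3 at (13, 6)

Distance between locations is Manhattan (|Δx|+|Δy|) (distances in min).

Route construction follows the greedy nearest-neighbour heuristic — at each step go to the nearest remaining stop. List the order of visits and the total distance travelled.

At HQ the remaining stops are R3 9, F7 12, A3 13, V7 14, X3 17; go to R3.
At R3 the remaining stops are V7 5, F7 7, X3 8, A3 16; go to V7.
At V7 the remaining stops are X3 7, F7 8, A3 17; go to X3.
At X3 the remaining stops are F7 15, A3 24; go to F7.
At F7 the remaining stops are A3 9; go to A3.
Return A3→HQ: 13.
Total = 9 + 5 + 7 + 15 + 9 + 13 = 58.

Total distance 58 min via the nearest-neighbour route HQ → R3 → V7 → X3 → F7 → A3 → HQ.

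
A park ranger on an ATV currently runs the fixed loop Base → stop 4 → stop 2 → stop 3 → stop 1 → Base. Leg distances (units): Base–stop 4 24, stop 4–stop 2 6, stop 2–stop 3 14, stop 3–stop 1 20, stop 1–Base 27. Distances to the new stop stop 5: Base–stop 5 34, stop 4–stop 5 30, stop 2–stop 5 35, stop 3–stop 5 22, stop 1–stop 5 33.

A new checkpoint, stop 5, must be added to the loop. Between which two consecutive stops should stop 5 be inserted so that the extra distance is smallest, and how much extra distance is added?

Insertion cost between consecutive stops i–j is d(i,stop 5) + d(stop 5,j) − d(i,j):
  between Base and stop 4: 34 + 30 − 24 = 40
  between stop 4 and stop 2: 30 + 35 − 6 = 59
  between stop 2 and stop 3: 35 + 22 − 14 = 43
  between stop 3 and stop 1: 22 + 33 − 20 = 35
  between stop 1 and Base: 33 + 34 − 27 = 40
Cheapest insertion is between stop 3 and stop 1, adding 35.
New total = 91 + 35 = 126.

Adding 35 by placing stop 5 on the stop 3–stop 1 leg.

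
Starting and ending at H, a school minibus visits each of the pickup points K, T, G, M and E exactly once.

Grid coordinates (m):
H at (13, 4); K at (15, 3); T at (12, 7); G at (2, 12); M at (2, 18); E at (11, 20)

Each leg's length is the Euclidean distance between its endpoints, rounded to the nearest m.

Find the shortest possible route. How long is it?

There are 60 distinct closed tours to check (reversals are equivalent).
H-K-T-G-M-E-H: 2+5+11+6+9+16 = 49
H-K-T-G-E-M-H: 2+5+11+12+9+18 = 57
H-K-T-M-G-E-H: 2+5+15+6+12+16 = 56
H-K-T-M-E-G-H: 2+5+15+9+12+14 = 57
H-K-T-E-G-M-H: 2+5+13+12+6+18 = 56
H-K-T-E-M-G-H: 2+5+13+9+6+14 = 49
H-K-G-T-M-E-H: 2+16+11+15+9+16 = 69
H-K-G-T-E-M-H: 2+16+11+13+9+18 = 69
H-K-G-M-T-E-H: 2+16+6+15+13+16 = 68
H-K-G-M-E-T-H: 2+16+6+9+13+3 = 49
H-K-G-E-T-M-H: 2+16+12+13+15+18 = 76
H-K-G-E-M-T-H: 2+16+12+9+15+3 = 57
H-K-M-T-G-E-H: 2+20+15+11+12+16 = 76
H-K-M-T-E-G-H: 2+20+15+13+12+14 = 76
… (46 more)
H-K-E-M-G-T-H: 2+17+9+6+11+3 = 48  ← best
The minimum is 48.
One optimal route: H → K → E → M → G → T → H (or its reverse).

Shortest round trip = 48 m.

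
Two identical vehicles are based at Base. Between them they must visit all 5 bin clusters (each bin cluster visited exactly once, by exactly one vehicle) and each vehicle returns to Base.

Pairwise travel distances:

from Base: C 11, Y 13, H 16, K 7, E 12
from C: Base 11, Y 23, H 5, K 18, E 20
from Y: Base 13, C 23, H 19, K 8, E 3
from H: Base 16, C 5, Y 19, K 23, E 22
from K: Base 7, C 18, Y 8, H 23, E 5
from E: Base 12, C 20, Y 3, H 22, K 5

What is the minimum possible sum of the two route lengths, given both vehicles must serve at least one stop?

There are 2^4 − 1 = 15 ways to divide the 5 stops into two non-empty groups. For each, the best each vehicle can do is its own shortest tour through its group:
  {C} + {Y, H, K, E}: 22 + 50 = 72
  {Y} + {C, H, K, E}: 26 + 50 = 76
  {C, Y} + {H, K, E}: 47 + 50 = 97
  {H} + {C, Y, K, E}: 32 + 49 = 81
  {C, H} + {Y, K, E}: 32 + 28 = 60
  {Y, H} + {C, K, E}: 48 + 43 = 91
  … (15 splits in total)
Best: vehicle 1 Base → C → H → Base = 32; vehicle 2 Base → Y → E → K → Base = 28; combined 60.

60 — the smallest possible combined total.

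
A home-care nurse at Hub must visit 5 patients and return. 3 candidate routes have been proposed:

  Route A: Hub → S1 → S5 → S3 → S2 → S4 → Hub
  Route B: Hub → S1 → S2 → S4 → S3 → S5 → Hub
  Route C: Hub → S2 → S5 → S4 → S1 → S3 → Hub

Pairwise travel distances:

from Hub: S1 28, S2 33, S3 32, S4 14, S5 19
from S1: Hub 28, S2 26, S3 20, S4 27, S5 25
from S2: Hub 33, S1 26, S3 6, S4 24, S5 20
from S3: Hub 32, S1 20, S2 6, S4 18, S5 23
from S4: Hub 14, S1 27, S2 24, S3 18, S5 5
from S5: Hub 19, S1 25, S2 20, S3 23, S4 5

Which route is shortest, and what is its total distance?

Route A: 28 + 25 + 23 + 6 + 24 + 14 = 120
Route B: 28 + 26 + 24 + 18 + 23 + 19 = 138
Route C: 33 + 20 + 5 + 27 + 20 + 32 = 137

Shortest is Route A, total 120.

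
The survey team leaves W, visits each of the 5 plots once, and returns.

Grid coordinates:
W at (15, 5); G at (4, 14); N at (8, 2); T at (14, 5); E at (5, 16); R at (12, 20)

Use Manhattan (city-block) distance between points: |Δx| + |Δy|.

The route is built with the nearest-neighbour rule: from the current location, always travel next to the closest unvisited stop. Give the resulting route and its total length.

At W the remaining stops are T 1, N 10, R 18, G 20, E 21; go to T.
At T the remaining stops are N 9, R 17, G 19, E 20; go to N.
At N the remaining stops are G 16, E 17, R 22; go to G.
At G the remaining stops are E 3, R 14; go to E.
At E the remaining stops are R 11; go to R.
Return R→W: 18.
Total = 1 + 9 + 16 + 3 + 11 + 18 = 58.

Nearest-neighbour total = 58; route W → T → N → G → E → R → W.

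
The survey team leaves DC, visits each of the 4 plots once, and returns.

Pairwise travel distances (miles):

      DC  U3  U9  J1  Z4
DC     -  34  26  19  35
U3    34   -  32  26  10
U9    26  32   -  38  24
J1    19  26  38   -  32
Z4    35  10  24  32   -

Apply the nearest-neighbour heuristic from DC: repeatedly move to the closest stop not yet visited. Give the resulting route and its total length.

105 miles along DC → J1 → U3 → Z4 → U9 → DC.

From DC: distances to unvisited — J1=19, U9=26, U3=34, Z4=35. Nearest is J1 (19).
From J1: distances to unvisited — U3=26, Z4=32, U9=38. Nearest is U3 (26).
From U3: distances to unvisited — Z4=10, U9=32. Nearest is Z4 (10).
From Z4: distances to unvisited — U9=24. Nearest is U9 (24).
Return U9→DC: 26.
Total = 19 + 26 + 10 + 24 + 26 = 105.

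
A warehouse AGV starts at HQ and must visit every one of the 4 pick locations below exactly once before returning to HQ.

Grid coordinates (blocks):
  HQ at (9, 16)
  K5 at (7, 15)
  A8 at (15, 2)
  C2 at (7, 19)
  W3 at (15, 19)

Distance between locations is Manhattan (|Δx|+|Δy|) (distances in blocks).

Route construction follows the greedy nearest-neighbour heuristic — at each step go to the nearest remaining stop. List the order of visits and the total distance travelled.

Total distance 52 blocks via the nearest-neighbour route HQ → K5 → C2 → W3 → A8 → HQ.

HQ → [K5:3 / C2:5 / W3:9 / A8:20] → K5 (3)
K5 → [C2:4 / W3:12 / A8:21] → C2 (4)
C2 → [W3:8 / A8:25] → W3 (8)
W3 → [A8:17] → A8 (17)
Return A8→HQ: 20.
Total = 3 + 4 + 8 + 17 + 20 = 52.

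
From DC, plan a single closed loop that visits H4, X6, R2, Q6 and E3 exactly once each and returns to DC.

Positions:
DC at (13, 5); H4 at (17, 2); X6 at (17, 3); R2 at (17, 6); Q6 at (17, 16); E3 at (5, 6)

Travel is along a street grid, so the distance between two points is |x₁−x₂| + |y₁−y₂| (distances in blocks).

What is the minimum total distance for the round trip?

There are 60 distinct closed tours to check (reversals are equivalent).
DC→H4→X6→R2→Q6→E3→DC: 7+1+3+10+22+9 = 52
DC→H4→X6→R2→E3→Q6→DC: 7+1+3+12+22+15 = 60
DC→H4→X6→Q6→R2→E3→DC: 7+1+13+10+12+9 = 52
DC→H4→X6→Q6→E3→R2→DC: 7+1+13+22+12+5 = 60
DC→H4→X6→E3→R2→Q6→DC: 7+1+15+12+10+15 = 60
DC→H4→X6→E3→Q6→R2→DC: 7+1+15+22+10+5 = 60
DC→H4→R2→X6→Q6→E3→DC: 7+4+3+13+22+9 = 58
DC→H4→R2→X6→E3→Q6→DC: 7+4+3+15+22+15 = 66
DC→H4→R2→Q6→X6→E3→DC: 7+4+10+13+15+9 = 58
DC→H4→R2→Q6→E3→X6→DC: 7+4+10+22+15+6 = 64
DC→H4→R2→E3→X6→Q6→DC: 7+4+12+15+13+15 = 66
DC→H4→R2→E3→Q6→X6→DC: 7+4+12+22+13+6 = 64
DC→H4→Q6→X6→R2→E3→DC: 7+14+13+3+12+9 = 58
DC→H4→Q6→X6→E3→R2→DC: 7+14+13+15+12+5 = 66
… (46 more)
The minimum is 52.
One optimal route: DC → H4 → X6 → R2 → Q6 → E3 → DC (or its reverse).

52 blocks — the shortest possible round trip.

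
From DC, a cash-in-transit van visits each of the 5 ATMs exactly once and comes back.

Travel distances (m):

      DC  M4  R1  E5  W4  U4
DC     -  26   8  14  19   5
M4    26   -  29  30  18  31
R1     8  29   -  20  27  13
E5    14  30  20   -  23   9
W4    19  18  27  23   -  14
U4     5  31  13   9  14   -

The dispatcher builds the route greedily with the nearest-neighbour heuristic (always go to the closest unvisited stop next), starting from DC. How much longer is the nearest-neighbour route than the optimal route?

The nearest-neighbour route is 13 m longer than optimal.

From DC: U4=5, R1=8, E5=14, W4=19, M4=26 → choose U4 (5).
From U4: E5=9, R1=13, W4=14, M4=31 → choose E5 (9).
From E5: R1=20, W4=23, M4=30 → choose R1 (20).
From R1: W4=27, M4=29 → choose W4 (27).
From W4: M4=18 → choose M4 (18).
NN route DC → U4 → E5 → R1 → W4 → M4 → DC costs 105.
Optimal: DC → R1 → M4 → W4 → E5 → U4 → DC costs 92 (by enumerating all 60 distinct tours).
Excess = 105 − 92 = 13.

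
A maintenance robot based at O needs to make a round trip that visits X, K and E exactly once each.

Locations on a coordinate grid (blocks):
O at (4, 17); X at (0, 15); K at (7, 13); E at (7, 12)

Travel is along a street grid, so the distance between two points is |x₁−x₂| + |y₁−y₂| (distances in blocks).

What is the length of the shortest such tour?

24 blocks — the shortest possible round trip.

There are 3 distinct closed tours to check (reversals are equivalent).
O-X-K-E-O: 6+9+1+8 = 24
O-X-E-K-O: 6+10+1+7 = 24
O-K-X-E-O: 7+9+10+8 = 34
The minimum is 24.
One optimal route: O → X → K → E → O (or its reverse).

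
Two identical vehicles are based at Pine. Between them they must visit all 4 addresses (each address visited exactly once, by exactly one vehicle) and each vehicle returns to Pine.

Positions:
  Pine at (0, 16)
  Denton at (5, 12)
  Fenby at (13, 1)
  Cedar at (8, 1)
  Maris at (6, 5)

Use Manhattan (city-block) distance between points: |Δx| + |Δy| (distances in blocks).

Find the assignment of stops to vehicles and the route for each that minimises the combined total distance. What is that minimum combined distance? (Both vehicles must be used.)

Minimum combined distance: 74 blocks.

Try each way of splitting the stops between the two vehicles (each non-empty) and, for each split, find the best tour for each vehicle:
  {Denton} + {Fenby, Cedar, Maris}: 18 + 56 = 74
  {Fenby} + {Denton, Cedar, Maris}: 56 + 46 = 102
  {Denton, Fenby} + {Cedar, Maris}: 56 + 46 = 102
  {Cedar} + {Denton, Fenby, Maris}: 46 + 56 = 102
  {Denton, Cedar} + {Fenby, Maris}: 46 + 56 = 102
  {Fenby, Cedar} + {Denton, Maris}: 56 + 34 = 90
  … (7 splits in total)
Best: vehicle 1 Pine → Denton → Pine = 18; vehicle 2 Pine → Fenby → Cedar → Maris → Pine = 56; combined 74.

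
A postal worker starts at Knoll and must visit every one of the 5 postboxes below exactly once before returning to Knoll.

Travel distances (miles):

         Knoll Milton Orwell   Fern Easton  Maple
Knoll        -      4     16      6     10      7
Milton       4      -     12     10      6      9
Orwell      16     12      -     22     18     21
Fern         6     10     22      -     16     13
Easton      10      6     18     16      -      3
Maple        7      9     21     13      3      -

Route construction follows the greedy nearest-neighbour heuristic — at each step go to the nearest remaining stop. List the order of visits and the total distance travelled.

Total distance 64 miles via the nearest-neighbour route Knoll → Milton → Easton → Maple → Fern → Orwell → Knoll.

From Knoll: distances to unvisited — Milton=4, Fern=6, Maple=7, Easton=10, Orwell=16. Nearest is Milton (4).
From Milton: distances to unvisited — Easton=6, Maple=9, Fern=10, Orwell=12. Nearest is Easton (6).
From Easton: distances to unvisited — Maple=3, Fern=16, Orwell=18. Nearest is Maple (3).
From Maple: distances to unvisited — Fern=13, Orwell=21. Nearest is Fern (13).
From Fern: distances to unvisited — Orwell=22. Nearest is Orwell (22).
Return Orwell→Knoll: 16.
Total = 4 + 6 + 3 + 13 + 22 + 16 = 64.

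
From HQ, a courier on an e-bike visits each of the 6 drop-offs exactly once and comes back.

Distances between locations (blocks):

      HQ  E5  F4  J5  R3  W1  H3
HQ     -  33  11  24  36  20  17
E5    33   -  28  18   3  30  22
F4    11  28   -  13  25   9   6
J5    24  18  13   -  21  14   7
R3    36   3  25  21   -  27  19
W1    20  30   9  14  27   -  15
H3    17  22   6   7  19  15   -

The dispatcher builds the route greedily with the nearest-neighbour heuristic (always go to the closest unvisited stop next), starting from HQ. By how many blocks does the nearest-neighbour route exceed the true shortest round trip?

10 blocks longer than the optimal tour.

HQ: F4=11, H3=17, W1=20, J5=24, E5=33, R3=36 ⇒ F4
F4: H3=6, W1=9, J5=13, R3=25, E5=28 ⇒ H3
H3: J5=7, W1=15, R3=19, E5=22 ⇒ J5
J5: W1=14, E5=18, R3=21 ⇒ W1
W1: R3=27, E5=30 ⇒ R3
R3: E5=3 ⇒ E5
NN route HQ → F4 → H3 → J5 → W1 → R3 → E5 → HQ costs 101.
Optimal: HQ → F4 → W1 → J5 → E5 → R3 → H3 → HQ costs 91 (by enumerating all 360 distinct tours).
Excess = 101 − 91 = 10.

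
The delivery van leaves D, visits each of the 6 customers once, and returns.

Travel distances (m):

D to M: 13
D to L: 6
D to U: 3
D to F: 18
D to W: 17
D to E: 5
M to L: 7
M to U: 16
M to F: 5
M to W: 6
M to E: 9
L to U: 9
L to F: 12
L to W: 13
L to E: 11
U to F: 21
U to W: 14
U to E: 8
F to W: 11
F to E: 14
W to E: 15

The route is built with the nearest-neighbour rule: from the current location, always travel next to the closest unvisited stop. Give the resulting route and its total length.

From D: distances to unvisited — U=3, E=5, L=6, M=13, W=17, F=18. Nearest is U (3).
From U: distances to unvisited — E=8, L=9, W=14, M=16, F=21. Nearest is E (8).
From E: distances to unvisited — M=9, L=11, F=14, W=15. Nearest is M (9).
From M: distances to unvisited — F=5, W=6, L=7. Nearest is F (5).
From F: distances to unvisited — W=11, L=12. Nearest is W (11).
From W: distances to unvisited — L=13. Nearest is L (13).
Return L→D: 6.
Total = 3 + 8 + 9 + 5 + 11 + 13 + 6 = 55.

Total distance 55 m via the nearest-neighbour route D → U → E → M → F → W → L → D.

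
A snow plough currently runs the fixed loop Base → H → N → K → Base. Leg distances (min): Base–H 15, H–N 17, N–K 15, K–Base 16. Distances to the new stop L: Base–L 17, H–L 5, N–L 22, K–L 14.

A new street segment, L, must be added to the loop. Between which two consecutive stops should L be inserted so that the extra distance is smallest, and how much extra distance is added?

+7 min — insert L between Base and H.

Insertion cost between consecutive stops i–j is d(i,L) + d(L,j) − d(i,j):
  between Base and H: 17 + 5 − 15 = 7
  between H and N: 5 + 22 − 17 = 10
  between N and K: 22 + 14 − 15 = 21
  between K and Base: 14 + 17 − 16 = 15
Cheapest insertion is between Base and H, adding 7.
New total = 63 + 7 = 70.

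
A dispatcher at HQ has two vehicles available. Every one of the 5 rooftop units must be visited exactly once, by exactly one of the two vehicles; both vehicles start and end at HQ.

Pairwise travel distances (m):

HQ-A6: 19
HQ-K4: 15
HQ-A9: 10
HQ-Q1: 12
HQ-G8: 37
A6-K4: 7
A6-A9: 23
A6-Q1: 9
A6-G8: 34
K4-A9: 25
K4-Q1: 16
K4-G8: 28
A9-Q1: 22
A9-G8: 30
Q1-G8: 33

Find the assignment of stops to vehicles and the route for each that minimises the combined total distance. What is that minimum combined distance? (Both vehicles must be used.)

Minimum combined distance: 113 m.

Try each way of splitting the stops between the two vehicles (each non-empty) and, for each split, find the best tour for each vehicle:
  {A6} + {K4, A9, Q1, G8}: 38 + 96 = 134
  {K4} + {A6, A9, Q1, G8}: 30 + 95 = 125
  {A6, K4} + {A9, Q1, G8}: 41 + 85 = 126
  {A9} + {A6, K4, Q1, G8}: 20 + 93 = 113
  {A6, A9} + {K4, Q1, G8}: 52 + 88 = 140
  {K4, A9} + {A6, Q1, G8}: 50 + 92 = 142
  … (15 splits in total)
Best: vehicle 1 HQ → A9 → HQ = 20; vehicle 2 HQ → Q1 → A6 → K4 → G8 → HQ = 93; combined 113.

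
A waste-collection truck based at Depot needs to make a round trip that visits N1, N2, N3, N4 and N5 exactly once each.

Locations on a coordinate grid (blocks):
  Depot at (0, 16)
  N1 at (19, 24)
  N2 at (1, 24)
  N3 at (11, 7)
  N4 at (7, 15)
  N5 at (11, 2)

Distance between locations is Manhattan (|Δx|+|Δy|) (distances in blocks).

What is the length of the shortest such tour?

Minimum total distance: 82 blocks.

There are 60 distinct closed tours to check (reversals are equivalent).
Depot → N1 → N2 → N3 → N4 → N5 → Depot: 27+18+27+12+17+25 = 126
Depot → N1 → N2 → N3 → N5 → N4 → Depot: 27+18+27+5+17+8 = 102
Depot → N1 → N2 → N4 → N3 → N5 → Depot: 27+18+15+12+5+25 = 102
Depot → N1 → N2 → N4 → N5 → N3 → Depot: 27+18+15+17+5+20 = 102
Depot → N1 → N2 → N5 → N3 → N4 → Depot: 27+18+32+5+12+8 = 102
Depot → N1 → N2 → N5 → N4 → N3 → Depot: 27+18+32+17+12+20 = 126
Depot → N1 → N3 → N2 → N4 → N5 → Depot: 27+25+27+15+17+25 = 136
Depot → N1 → N3 → N2 → N5 → N4 → Depot: 27+25+27+32+17+8 = 136
Depot → N1 → N3 → N4 → N2 → N5 → Depot: 27+25+12+15+32+25 = 136
Depot → N1 → N3 → N4 → N5 → N2 → Depot: 27+25+12+17+32+9 = 122
Depot → N1 → N3 → N5 → N2 → N4 → Depot: 27+25+5+32+15+8 = 112
Depot → N1 → N3 → N5 → N4 → N2 → Depot: 27+25+5+17+15+9 = 98
Depot → N1 → N4 → N2 → N3 → N5 → Depot: 27+21+15+27+5+25 = 120
Depot → N1 → N4 → N2 → N5 → N3 → Depot: 27+21+15+32+5+20 = 120
… (46 more)
Depot → N2 → N1 → N3 → N5 → N4 → Depot: 9+18+25+5+17+8 = 82  ← best
The minimum is 82.
One optimal route: Depot → N2 → N1 → N3 → N5 → N4 → Depot (or its reverse).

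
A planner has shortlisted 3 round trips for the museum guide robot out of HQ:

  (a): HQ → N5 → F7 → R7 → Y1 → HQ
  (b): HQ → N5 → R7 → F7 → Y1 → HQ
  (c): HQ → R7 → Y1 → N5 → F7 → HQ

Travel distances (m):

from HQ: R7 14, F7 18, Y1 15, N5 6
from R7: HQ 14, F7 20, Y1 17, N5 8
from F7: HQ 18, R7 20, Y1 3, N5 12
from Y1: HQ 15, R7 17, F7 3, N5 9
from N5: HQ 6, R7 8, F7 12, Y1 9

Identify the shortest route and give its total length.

Shortest is (b), total 52 m.

(a): 6 + 12 + 20 + 17 + 15 = 70
(b): 6 + 8 + 20 + 3 + 15 = 52
(c): 14 + 17 + 9 + 12 + 18 = 70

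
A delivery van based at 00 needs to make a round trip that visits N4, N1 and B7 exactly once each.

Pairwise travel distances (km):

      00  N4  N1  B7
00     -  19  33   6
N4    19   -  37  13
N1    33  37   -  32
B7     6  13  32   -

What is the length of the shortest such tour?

With 3 stops there are 3!/2 = 3 distinct round trips (a route and its reverse cost the same).
00→N4→N1→B7→00: 19+37+32+6 = 94
00→N4→B7→N1→00: 19+13+32+33 = 97
00→N1→N4→B7→00: 33+37+13+6 = 89
The minimum is 89.
One optimal route: 00 → N1 → N4 → B7 → 00 (or its reverse).

89 km — the shortest possible round trip.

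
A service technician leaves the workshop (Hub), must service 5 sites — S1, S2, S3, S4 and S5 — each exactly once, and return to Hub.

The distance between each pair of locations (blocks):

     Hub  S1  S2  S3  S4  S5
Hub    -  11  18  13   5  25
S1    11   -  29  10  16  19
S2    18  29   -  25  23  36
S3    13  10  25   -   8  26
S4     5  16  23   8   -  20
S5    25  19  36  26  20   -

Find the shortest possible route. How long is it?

96 blocks — the shortest possible round trip.

There are 60 distinct closed tours to check (reversals are equivalent).
Hub-S1-S2-S3-S4-S5-Hub: 11+29+25+8+20+25 = 118
Hub-S1-S2-S3-S5-S4-Hub: 11+29+25+26+20+5 = 116
Hub-S1-S2-S4-S3-S5-Hub: 11+29+23+8+26+25 = 122
Hub-S1-S2-S4-S5-S3-Hub: 11+29+23+20+26+13 = 122
Hub-S1-S2-S5-S3-S4-Hub: 11+29+36+26+8+5 = 115
Hub-S1-S2-S5-S4-S3-Hub: 11+29+36+20+8+13 = 117
Hub-S1-S3-S2-S4-S5-Hub: 11+10+25+23+20+25 = 114
Hub-S1-S3-S2-S5-S4-Hub: 11+10+25+36+20+5 = 107
Hub-S1-S3-S4-S2-S5-Hub: 11+10+8+23+36+25 = 113
Hub-S1-S3-S4-S5-S2-Hub: 11+10+8+20+36+18 = 103
Hub-S1-S3-S5-S2-S4-Hub: 11+10+26+36+23+5 = 111
Hub-S1-S3-S5-S4-S2-Hub: 11+10+26+20+23+18 = 108
Hub-S1-S4-S2-S3-S5-Hub: 11+16+23+25+26+25 = 126
Hub-S1-S4-S2-S5-S3-Hub: 11+16+23+36+26+13 = 125
… (46 more)
Hub-S2-S5-S1-S3-S4-Hub: 18+36+19+10+8+5 = 96  ← best
The minimum is 96.
One optimal route: Hub → S2 → S5 → S1 → S3 → S4 → Hub (or its reverse).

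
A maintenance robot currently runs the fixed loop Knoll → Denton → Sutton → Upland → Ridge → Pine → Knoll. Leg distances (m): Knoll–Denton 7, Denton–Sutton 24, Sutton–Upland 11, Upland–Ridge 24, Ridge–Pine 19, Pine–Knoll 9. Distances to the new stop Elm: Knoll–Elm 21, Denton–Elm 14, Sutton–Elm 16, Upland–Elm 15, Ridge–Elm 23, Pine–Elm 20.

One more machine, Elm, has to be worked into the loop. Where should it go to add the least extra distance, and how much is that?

Adding 6 m by placing Elm on the Denton–Sutton leg.

Insertion cost between consecutive stops i–j is d(i,Elm) + d(Elm,j) − d(i,j):
  between Knoll and Denton: 21 + 14 − 7 = 28
  between Denton and Sutton: 14 + 16 − 24 = 6
  between Sutton and Upland: 16 + 15 − 11 = 20
  between Upland and Ridge: 15 + 23 − 24 = 14
  between Ridge and Pine: 23 + 20 − 19 = 24
  between Pine and Knoll: 20 + 21 − 9 = 32
Cheapest insertion is between Denton and Sutton, adding 6.
New total = 94 + 6 = 100.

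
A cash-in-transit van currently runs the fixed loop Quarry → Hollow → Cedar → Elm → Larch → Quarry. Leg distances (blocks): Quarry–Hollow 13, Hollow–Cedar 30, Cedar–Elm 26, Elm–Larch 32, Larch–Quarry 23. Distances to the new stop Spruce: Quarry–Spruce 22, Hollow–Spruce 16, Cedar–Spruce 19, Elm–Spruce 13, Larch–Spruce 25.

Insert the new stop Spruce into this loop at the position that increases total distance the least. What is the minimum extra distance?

Minimum extra distance: 5 blocks, inserting Spruce between Hollow and Cedar.

Insertion cost between consecutive stops i–j is d(i,Spruce) + d(Spruce,j) − d(i,j):
  between Quarry and Hollow: 22 + 16 − 13 = 25
  between Hollow and Cedar: 16 + 19 − 30 = 5
  between Cedar and Elm: 19 + 13 − 26 = 6
  between Elm and Larch: 13 + 25 − 32 = 6
  between Larch and Quarry: 25 + 22 − 23 = 24
Cheapest insertion is between Hollow and Cedar, adding 5.
New total = 124 + 5 = 129.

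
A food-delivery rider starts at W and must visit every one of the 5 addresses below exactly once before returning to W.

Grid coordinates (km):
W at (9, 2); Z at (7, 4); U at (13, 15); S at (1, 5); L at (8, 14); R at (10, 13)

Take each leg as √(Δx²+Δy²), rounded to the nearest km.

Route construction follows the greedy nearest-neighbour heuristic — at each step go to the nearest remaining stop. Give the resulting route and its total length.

From W: distances to unvisited — Z=3, S=9, R=11, L=12, U=14. Nearest is Z (3).
From Z: distances to unvisited — S=6, R=9, L=10, U=13. Nearest is S (6).
From S: distances to unvisited — L=11, R=12, U=16. Nearest is L (11).
From L: distances to unvisited — R=2, U=5. Nearest is R (2).
From R: distances to unvisited — U=4. Nearest is U (4).
Return U→W: 14.
Total = 3 + 6 + 11 + 2 + 4 + 14 = 40.

40 km along W → Z → S → L → R → U → W.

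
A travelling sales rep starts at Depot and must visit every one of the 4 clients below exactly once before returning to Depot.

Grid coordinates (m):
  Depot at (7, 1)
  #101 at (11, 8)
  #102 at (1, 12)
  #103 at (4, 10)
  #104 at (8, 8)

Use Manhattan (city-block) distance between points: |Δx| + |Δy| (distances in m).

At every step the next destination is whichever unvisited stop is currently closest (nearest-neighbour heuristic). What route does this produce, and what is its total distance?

Depot → [#104:8 / #101:11 / #103:12 / #102:17] → #104 (8)
#104 → [#101:3 / #103:6 / #102:11] → #101 (3)
#101 → [#103:9 / #102:14] → #103 (9)
#103 → [#102:5] → #102 (5)
Return #102→Depot: 17.
Total = 8 + 3 + 9 + 5 + 17 = 42.

Nearest-neighbour total = 42 m; route Depot → #104 → #101 → #103 → #102 → Depot.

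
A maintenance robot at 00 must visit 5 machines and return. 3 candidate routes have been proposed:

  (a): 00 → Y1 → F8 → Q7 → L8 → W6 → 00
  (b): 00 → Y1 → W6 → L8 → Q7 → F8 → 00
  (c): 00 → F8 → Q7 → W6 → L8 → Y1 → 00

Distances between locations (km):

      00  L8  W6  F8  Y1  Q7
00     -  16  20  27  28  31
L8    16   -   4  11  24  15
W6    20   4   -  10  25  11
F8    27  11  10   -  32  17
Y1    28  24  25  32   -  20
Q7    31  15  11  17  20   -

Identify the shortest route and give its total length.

(a): 28 + 32 + 17 + 15 + 4 + 20 = 116
(b): 28 + 25 + 4 + 15 + 17 + 27 = 116
(c): 27 + 17 + 11 + 4 + 24 + 28 = 111

111 km — (c) is the shortest.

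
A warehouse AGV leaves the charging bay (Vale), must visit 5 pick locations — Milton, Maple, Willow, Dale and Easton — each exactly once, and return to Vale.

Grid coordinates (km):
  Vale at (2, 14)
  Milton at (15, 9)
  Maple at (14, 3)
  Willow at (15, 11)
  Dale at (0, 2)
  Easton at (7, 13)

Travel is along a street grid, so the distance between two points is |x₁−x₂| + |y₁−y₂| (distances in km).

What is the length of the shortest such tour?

Minimum total distance: 54 km.

With 5 stops there are 5!/2 = 60 distinct round trips (a route and its reverse cost the same).
Vale-Milton-Maple-Willow-Dale-Easton-Vale: 18+7+9+24+18+6 = 82
Vale-Milton-Maple-Willow-Easton-Dale-Vale: 18+7+9+10+18+14 = 76
Vale-Milton-Maple-Dale-Willow-Easton-Vale: 18+7+15+24+10+6 = 80
Vale-Milton-Maple-Dale-Easton-Willow-Vale: 18+7+15+18+10+16 = 84
Vale-Milton-Maple-Easton-Willow-Dale-Vale: 18+7+17+10+24+14 = 90
Vale-Milton-Maple-Easton-Dale-Willow-Vale: 18+7+17+18+24+16 = 100
Vale-Milton-Willow-Maple-Dale-Easton-Vale: 18+2+9+15+18+6 = 68
Vale-Milton-Willow-Maple-Easton-Dale-Vale: 18+2+9+17+18+14 = 78
Vale-Milton-Willow-Dale-Maple-Easton-Vale: 18+2+24+15+17+6 = 82
Vale-Milton-Willow-Dale-Easton-Maple-Vale: 18+2+24+18+17+23 = 102
Vale-Milton-Willow-Easton-Maple-Dale-Vale: 18+2+10+17+15+14 = 76
Vale-Milton-Willow-Easton-Dale-Maple-Vale: 18+2+10+18+15+23 = 86
Vale-Milton-Dale-Maple-Willow-Easton-Vale: 18+22+15+9+10+6 = 80
Vale-Milton-Dale-Maple-Easton-Willow-Vale: 18+22+15+17+10+16 = 98
… (46 more)
Vale-Dale-Maple-Milton-Willow-Easton-Vale: 14+15+7+2+10+6 = 54  ← best
The minimum is 54.
One optimal route: Vale → Dale → Maple → Milton → Willow → Easton → Vale (or its reverse).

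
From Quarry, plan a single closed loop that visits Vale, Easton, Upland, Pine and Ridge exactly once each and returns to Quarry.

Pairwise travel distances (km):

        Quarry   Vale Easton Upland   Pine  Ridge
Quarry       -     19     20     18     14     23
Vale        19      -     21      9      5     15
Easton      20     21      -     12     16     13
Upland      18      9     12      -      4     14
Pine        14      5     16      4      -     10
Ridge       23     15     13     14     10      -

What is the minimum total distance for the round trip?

Quarry → Vale → Easton → Upland → Pine → Ridge → Quarry: 19+21+12+4+10+23 = 89
Quarry → Vale → Easton → Upland → Ridge → Pine → Quarry: 19+21+12+14+10+14 = 90
Quarry → Vale → Easton → Pine → Upland → Ridge → Quarry: 19+21+16+4+14+23 = 97
Quarry → Vale → Easton → Pine → Ridge → Upland → Quarry: 19+21+16+10+14+18 = 98
Quarry → Vale → Easton → Ridge → Upland → Pine → Quarry: 19+21+13+14+4+14 = 85
Quarry → Vale → Easton → Ridge → Pine → Upland → Quarry: 19+21+13+10+4+18 = 85
Quarry → Vale → Upland → Easton → Pine → Ridge → Quarry: 19+9+12+16+10+23 = 89
Quarry → Vale → Upland → Easton → Ridge → Pine → Quarry: 19+9+12+13+10+14 = 77
Quarry → Vale → Upland → Pine → Easton → Ridge → Quarry: 19+9+4+16+13+23 = 84
Quarry → Vale → Upland → Pine → Ridge → Easton → Quarry: 19+9+4+10+13+20 = 75
Quarry → Vale → Upland → Ridge → Easton → Pine → Quarry: 19+9+14+13+16+14 = 85
Quarry → Vale → Upland → Ridge → Pine → Easton → Quarry: 19+9+14+10+16+20 = 88
Quarry → Vale → Pine → Easton → Upland → Ridge → Quarry: 19+5+16+12+14+23 = 89
Quarry → Vale → Pine → Easton → Ridge → Upland → Quarry: 19+5+16+13+14+18 = 85
… (46 more)
The minimum is 75.
One optimal route: Quarry → Vale → Upland → Pine → Ridge → Easton → Quarry (or its reverse).

Minimum total distance: 75 km.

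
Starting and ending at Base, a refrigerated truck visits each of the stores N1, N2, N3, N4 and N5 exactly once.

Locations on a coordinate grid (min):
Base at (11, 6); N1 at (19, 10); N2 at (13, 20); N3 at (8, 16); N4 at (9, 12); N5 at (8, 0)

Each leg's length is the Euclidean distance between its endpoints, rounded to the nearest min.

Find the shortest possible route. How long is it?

Base → N1 → N2 → N3 → N4 → N5 → Base: 9+12+6+4+12+7 = 50
Base → N1 → N2 → N3 → N5 → N4 → Base: 9+12+6+16+12+6 = 61
Base → N1 → N2 → N4 → N3 → N5 → Base: 9+12+9+4+16+7 = 57
Base → N1 → N2 → N4 → N5 → N3 → Base: 9+12+9+12+16+10 = 68
Base → N1 → N2 → N5 → N3 → N4 → Base: 9+12+21+16+4+6 = 68
Base → N1 → N2 → N5 → N4 → N3 → Base: 9+12+21+12+4+10 = 68
Base → N1 → N3 → N2 → N4 → N5 → Base: 9+13+6+9+12+7 = 56
Base → N1 → N3 → N2 → N5 → N4 → Base: 9+13+6+21+12+6 = 67
Base → N1 → N3 → N4 → N2 → N5 → Base: 9+13+4+9+21+7 = 63
Base → N1 → N3 → N4 → N5 → N2 → Base: 9+13+4+12+21+14 = 73
Base → N1 → N3 → N5 → N2 → N4 → Base: 9+13+16+21+9+6 = 74
Base → N1 → N3 → N5 → N4 → N2 → Base: 9+13+16+12+9+14 = 73
Base → N1 → N4 → N2 → N3 → N5 → Base: 9+10+9+6+16+7 = 57
Base → N1 → N4 → N2 → N5 → N3 → Base: 9+10+9+21+16+10 = 75
… (46 more)
The minimum is 50.
One optimal route: Base → N1 → N2 → N3 → N4 → N5 → Base (or its reverse).

50 min — the shortest possible round trip.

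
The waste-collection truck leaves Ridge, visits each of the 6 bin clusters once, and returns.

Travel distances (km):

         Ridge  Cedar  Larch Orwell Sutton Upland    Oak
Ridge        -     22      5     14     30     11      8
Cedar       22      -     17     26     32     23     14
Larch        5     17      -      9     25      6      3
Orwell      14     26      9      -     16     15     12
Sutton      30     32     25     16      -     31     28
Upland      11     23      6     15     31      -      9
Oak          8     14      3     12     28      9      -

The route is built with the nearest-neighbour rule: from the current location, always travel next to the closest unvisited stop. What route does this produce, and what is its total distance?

102 km along Ridge → Larch → Oak → Upland → Orwell → Sutton → Cedar → Ridge.

At Ridge the remaining stops are Larch 5, Oak 8, Upland 11, Orwell 14, Cedar 22, Sutton 30; go to Larch.
At Larch the remaining stops are Oak 3, Upland 6, Orwell 9, Cedar 17, Sutton 25; go to Oak.
At Oak the remaining stops are Upland 9, Orwell 12, Cedar 14, Sutton 28; go to Upland.
At Upland the remaining stops are Orwell 15, Cedar 23, Sutton 31; go to Orwell.
At Orwell the remaining stops are Sutton 16, Cedar 26; go to Sutton.
At Sutton the remaining stops are Cedar 32; go to Cedar.
Return Cedar→Ridge: 22.
Total = 5 + 3 + 9 + 15 + 16 + 32 + 22 = 102.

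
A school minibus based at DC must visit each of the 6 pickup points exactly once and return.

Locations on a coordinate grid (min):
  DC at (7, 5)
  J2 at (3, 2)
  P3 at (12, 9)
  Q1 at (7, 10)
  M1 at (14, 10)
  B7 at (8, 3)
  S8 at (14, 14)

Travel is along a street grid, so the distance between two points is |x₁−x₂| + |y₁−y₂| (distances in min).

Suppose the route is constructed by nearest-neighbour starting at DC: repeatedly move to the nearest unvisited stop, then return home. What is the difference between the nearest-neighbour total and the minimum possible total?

DC: B7=3, Q1=5, J2=7, P3=9, M1=12, S8=16 ⇒ B7
B7: J2=6, Q1=8, P3=10, M1=13, S8=17 ⇒ J2
J2: Q1=12, P3=16, M1=19, S8=23 ⇒ Q1
Q1: P3=6, M1=7, S8=11 ⇒ P3
P3: M1=3, S8=7 ⇒ M1
M1: S8=4 ⇒ S8
NN route DC → B7 → J2 → Q1 → P3 → M1 → S8 → DC costs 50.
Optimal: DC → J2 → B7 → P3 → M1 → S8 → Q1 → DC costs 46 (by enumerating all 360 distinct tours).
Excess = 50 − 46 = 4.

4 min longer than the optimal tour.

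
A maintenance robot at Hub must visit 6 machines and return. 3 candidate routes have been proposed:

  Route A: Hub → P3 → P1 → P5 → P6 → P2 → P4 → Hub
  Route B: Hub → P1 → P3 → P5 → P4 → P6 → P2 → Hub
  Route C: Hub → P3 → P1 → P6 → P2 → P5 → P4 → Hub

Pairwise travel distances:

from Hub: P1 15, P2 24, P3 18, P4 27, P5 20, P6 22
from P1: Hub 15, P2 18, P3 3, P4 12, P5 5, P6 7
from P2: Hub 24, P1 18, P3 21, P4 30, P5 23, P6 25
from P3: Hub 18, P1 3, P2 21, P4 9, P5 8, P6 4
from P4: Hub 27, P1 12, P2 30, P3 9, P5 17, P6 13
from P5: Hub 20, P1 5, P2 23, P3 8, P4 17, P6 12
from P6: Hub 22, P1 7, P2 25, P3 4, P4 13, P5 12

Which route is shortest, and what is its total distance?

Route A: 18 + 3 + 5 + 12 + 25 + 30 + 27 = 120
Route B: 15 + 3 + 8 + 17 + 13 + 25 + 24 = 105
Route C: 18 + 3 + 7 + 25 + 23 + 17 + 27 = 120

105 — Route B is the shortest.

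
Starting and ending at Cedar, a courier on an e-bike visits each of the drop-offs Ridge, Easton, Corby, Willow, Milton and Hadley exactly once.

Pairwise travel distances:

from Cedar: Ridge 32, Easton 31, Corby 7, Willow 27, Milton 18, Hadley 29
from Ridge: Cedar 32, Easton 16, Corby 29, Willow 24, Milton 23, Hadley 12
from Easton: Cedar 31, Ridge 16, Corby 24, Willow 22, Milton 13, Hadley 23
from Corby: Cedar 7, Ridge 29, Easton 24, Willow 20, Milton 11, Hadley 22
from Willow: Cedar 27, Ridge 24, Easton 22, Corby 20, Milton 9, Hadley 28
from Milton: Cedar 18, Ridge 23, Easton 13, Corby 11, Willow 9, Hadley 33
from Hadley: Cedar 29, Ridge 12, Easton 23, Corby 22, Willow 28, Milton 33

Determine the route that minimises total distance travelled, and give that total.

Shortest round trip = 106.

Cedar→Ridge→Easton→Corby→Willow→Milton→Hadley→Cedar: 32+16+24+20+9+33+29 = 163
Cedar→Ridge→Easton→Corby→Willow→Hadley→Milton→Cedar: 32+16+24+20+28+33+18 = 171
Cedar→Ridge→Easton→Corby→Milton→Willow→Hadley→Cedar: 32+16+24+11+9+28+29 = 149
Cedar→Ridge→Easton→Corby→Milton→Hadley→Willow→Cedar: 32+16+24+11+33+28+27 = 171
Cedar→Ridge→Easton→Corby→Hadley→Willow→Milton→Cedar: 32+16+24+22+28+9+18 = 149
Cedar→Ridge→Easton→Corby→Hadley→Milton→Willow→Cedar: 32+16+24+22+33+9+27 = 163
Cedar→Ridge→Easton→Willow→Corby→Milton→Hadley→Cedar: 32+16+22+20+11+33+29 = 163
Cedar→Ridge→Easton→Willow→Corby→Hadley→Milton→Cedar: 32+16+22+20+22+33+18 = 163
… (352 more)
Cedar→Corby→Willow→Milton→Easton→Ridge→Hadley→Cedar: 7+20+9+13+16+12+29 = 106  ← best
The minimum is 106.
One optimal route: Cedar → Corby → Willow → Milton → Easton → Ridge → Hadley → Cedar (or its reverse).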